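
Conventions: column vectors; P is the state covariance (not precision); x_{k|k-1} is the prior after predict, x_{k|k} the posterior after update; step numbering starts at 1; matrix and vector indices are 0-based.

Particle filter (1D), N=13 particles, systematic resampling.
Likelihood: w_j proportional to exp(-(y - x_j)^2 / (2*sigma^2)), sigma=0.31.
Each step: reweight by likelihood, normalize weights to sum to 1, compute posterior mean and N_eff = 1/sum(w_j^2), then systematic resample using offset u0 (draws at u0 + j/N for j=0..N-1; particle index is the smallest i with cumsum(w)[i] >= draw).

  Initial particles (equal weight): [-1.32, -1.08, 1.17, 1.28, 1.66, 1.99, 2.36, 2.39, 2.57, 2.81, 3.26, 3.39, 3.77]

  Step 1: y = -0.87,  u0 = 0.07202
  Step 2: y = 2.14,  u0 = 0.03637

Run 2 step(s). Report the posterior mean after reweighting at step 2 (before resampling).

step 1: w=[0.3049, 0.6951, 0.0000, 0.0000, 0.0000, 0.0000, 0.0000, 0.0000, 0.0000, 0.0000, 0.0000, 0.0000, 0.0000]  mean=-1.1532  Neff=1.7357  idx=[0, 0, 0, 0, 1, 1, 1, 1, 1, 1, 1, 1, 1]
step 2: w=[0.0000, 0.0000, 0.0000, 0.0000, 0.1111, 0.1111, 0.1111, 0.1111, 0.1111, 0.1111, 0.1111, 0.1111, 0.1111]  mean=-1.0800  Neff=9.0019  idx=[4, 5, 5, 6, 7, 7, 8, 9, 9, 10, 11, 11, 12]

post_mean = -1.0800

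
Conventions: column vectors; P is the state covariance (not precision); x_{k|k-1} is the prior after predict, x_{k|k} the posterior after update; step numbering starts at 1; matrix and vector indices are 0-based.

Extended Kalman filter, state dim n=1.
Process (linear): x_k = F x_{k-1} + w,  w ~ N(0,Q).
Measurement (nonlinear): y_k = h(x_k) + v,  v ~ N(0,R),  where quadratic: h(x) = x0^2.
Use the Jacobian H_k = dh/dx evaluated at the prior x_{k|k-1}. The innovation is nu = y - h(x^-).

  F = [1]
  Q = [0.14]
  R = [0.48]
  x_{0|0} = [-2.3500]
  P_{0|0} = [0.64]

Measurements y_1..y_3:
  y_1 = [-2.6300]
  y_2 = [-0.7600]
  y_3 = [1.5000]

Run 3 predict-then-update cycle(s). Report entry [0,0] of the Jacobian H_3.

step 1: x^-=[-2.3500]  P^-=[0.7800]  H_jac=[-4.7000]  S=[17.7102]  K=[-0.2070]  nu=[-8.1525]  x^+=[-0.6624]  P^+=[0.0211]
step 2: x^-=[-0.6624]  P^-=[0.1611]  H_jac=[-1.3249]  S=[0.7628]  K=[-0.2799]  nu=[-1.1988]  x^+=[-0.3269]  P^+=[0.1014]
step 3: x^-=[-0.3269]  P^-=[0.2414]  H_jac=[-0.6539]  S=[0.5832]  K=[-0.2706]  nu=[1.3931]  x^+=[-0.7040]  P^+=[0.1987]

H_jac[0,0] = -0.6539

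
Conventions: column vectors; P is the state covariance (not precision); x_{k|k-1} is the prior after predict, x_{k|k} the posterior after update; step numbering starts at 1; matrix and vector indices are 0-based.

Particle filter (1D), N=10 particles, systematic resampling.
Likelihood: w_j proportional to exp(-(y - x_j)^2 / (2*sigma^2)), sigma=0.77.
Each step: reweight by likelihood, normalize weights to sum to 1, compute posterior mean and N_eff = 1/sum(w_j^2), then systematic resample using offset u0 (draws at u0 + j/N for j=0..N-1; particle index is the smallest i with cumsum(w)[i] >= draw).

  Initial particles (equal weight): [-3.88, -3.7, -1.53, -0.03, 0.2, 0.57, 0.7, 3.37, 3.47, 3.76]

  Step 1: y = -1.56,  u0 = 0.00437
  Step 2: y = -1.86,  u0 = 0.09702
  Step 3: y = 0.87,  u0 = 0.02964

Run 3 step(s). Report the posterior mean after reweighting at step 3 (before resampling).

post_mean = -0.2124

step 1: w=[0.0084, 0.0164, 0.7816, 0.1086, 0.0574, 0.0170, 0.0105, 0.0000, 0.0000, 0.0000]  mean=-1.2638  Neff=1.5956  idx=[0, 2, 2, 2, 2, 2, 2, 2, 2, 3]
step 2: w=[0.0043, 0.1235, 0.1235, 0.1235, 0.1235, 0.1235, 0.1235, 0.1235, 0.1235, 0.0080]  mean=-1.5281  Neff=8.1960  idx=[1, 2, 3, 4, 4, 5, 6, 7, 8, 9]
step 3: w=[0.0135, 0.0135, 0.0135, 0.0135, 0.0135, 0.0135, 0.0135, 0.0135, 0.0135, 0.8784]  mean=-0.2124  Neff=1.2933  idx=[2, 9, 9, 9, 9, 9, 9, 9, 9, 9]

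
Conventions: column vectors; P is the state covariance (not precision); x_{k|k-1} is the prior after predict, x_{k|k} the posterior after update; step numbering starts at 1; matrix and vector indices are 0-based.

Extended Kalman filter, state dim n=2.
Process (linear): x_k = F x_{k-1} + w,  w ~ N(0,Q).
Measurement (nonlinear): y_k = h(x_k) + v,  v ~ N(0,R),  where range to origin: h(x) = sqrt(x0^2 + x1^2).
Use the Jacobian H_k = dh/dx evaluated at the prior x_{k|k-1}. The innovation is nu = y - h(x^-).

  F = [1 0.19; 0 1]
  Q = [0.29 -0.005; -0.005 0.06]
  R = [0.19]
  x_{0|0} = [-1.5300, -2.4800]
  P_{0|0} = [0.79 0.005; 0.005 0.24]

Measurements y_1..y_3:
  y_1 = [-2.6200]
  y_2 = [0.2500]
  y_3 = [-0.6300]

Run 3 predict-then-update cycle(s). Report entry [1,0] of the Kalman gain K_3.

step 1: x^-=[-2.0012, -2.4800]  P^-=[1.0906 0.0456; 0.0456 0.3000]  H_jac=[-0.6280 -0.7782]  S=[0.8463]  K=[-0.8511; -0.3097]  nu=[-5.8067]  x^+=[2.9411, -0.6817]  P^+=[0.4775 -0.1775; -0.1775 0.2188]
step 2: x^-=[2.8115, -0.6817]  P^-=[0.7079 -0.1409; -0.1409 0.2788]  H_jac=[0.9718 -0.2356]  S=[0.9386]  K=[0.7683; -0.2159]  nu=[-2.6430]  x^+=[0.7808, -0.1111]  P^+=[0.1538 0.0148; 0.0148 0.2351]
step 3: x^-=[0.7597, -0.1111]  P^-=[0.4579 0.0545; 0.0545 0.2951]  H_jac=[0.9895 -0.1447]  S=[0.6289]  K=[0.7079; 0.0178]  nu=[-1.3978]  x^+=[-0.2298, -0.1360]  P^+=[0.1427 0.0465; 0.0465 0.2949]

K[1,0] = 0.0178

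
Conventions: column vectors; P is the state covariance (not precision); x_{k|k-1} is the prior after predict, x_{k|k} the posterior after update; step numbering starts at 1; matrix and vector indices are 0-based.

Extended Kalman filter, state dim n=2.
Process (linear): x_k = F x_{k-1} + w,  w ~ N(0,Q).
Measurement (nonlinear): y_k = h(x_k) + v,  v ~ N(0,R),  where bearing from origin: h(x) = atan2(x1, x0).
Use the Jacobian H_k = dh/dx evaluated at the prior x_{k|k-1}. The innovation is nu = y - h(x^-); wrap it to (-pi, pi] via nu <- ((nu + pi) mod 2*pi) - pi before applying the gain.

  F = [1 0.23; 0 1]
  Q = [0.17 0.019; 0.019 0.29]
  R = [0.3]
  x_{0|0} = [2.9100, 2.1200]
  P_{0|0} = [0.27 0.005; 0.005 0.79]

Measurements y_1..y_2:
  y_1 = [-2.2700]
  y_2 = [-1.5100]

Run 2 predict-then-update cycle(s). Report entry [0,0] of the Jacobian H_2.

step 1: x^-=[3.3976, 2.1200]  P^-=[0.4841 0.2057; 0.2057 1.0800]  H_jac=[-0.1322 0.2118]  S=[0.3454]  K=[-0.0591; 0.5837]  nu=[-2.8279]  x^+=[3.5647, 0.4695]  P^+=[0.4829 0.2176; 0.2176 0.9623]
step 2: x^-=[3.6727, 0.4695]  P^-=[0.8039 0.4580; 0.4580 1.2523]  H_jac=[-0.0342 0.2679]  S=[0.3824]  K=[0.2488; 0.8363]  nu=[-1.6371]  x^+=[3.2653, -0.8997]  P^+=[0.7802 0.3784; 0.3784 0.9849]

H_jac[0,0] = -0.0342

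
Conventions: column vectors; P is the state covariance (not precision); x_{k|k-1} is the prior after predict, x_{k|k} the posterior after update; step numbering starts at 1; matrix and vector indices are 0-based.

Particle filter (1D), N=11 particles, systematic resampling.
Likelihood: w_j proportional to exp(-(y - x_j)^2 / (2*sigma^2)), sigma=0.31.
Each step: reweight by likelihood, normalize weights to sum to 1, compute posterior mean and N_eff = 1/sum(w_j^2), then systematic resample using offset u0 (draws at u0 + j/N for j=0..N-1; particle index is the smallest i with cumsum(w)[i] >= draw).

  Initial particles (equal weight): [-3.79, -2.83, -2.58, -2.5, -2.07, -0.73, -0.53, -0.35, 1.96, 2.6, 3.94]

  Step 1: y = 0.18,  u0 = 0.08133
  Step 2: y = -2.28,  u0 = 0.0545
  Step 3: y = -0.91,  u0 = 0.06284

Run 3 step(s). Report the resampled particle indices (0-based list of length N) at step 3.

step 1: w=[0.0000, 0.0000, 0.0000, 0.0000, 0.0000, 0.0423, 0.2283, 0.7293, 0.0000, 0.0000, 0.0000]  mean=-0.4072  Neff=1.7069  idx=[6, 6, 6, 7, 7, 7, 7, 7, 7, 7, 7]
step 2: w=[0.3072, 0.3072, 0.3072, 0.0098, 0.0098, 0.0098, 0.0098, 0.0098, 0.0098, 0.0098, 0.0098]  mean=-0.5159  Neff=3.5219  idx=[0, 0, 0, 1, 1, 1, 1, 2, 2, 2, 7]
step 3: w=[0.0960, 0.0960, 0.0960, 0.0960, 0.0960, 0.0960, 0.0960, 0.0960, 0.0960, 0.0960, 0.0398]  mean=-0.5228  Neff=10.6632  idx=[0, 1, 2, 3, 4, 5, 6, 7, 8, 9, 10]

resampled_idx = [0, 1, 2, 3, 4, 5, 6, 7, 8, 9, 10]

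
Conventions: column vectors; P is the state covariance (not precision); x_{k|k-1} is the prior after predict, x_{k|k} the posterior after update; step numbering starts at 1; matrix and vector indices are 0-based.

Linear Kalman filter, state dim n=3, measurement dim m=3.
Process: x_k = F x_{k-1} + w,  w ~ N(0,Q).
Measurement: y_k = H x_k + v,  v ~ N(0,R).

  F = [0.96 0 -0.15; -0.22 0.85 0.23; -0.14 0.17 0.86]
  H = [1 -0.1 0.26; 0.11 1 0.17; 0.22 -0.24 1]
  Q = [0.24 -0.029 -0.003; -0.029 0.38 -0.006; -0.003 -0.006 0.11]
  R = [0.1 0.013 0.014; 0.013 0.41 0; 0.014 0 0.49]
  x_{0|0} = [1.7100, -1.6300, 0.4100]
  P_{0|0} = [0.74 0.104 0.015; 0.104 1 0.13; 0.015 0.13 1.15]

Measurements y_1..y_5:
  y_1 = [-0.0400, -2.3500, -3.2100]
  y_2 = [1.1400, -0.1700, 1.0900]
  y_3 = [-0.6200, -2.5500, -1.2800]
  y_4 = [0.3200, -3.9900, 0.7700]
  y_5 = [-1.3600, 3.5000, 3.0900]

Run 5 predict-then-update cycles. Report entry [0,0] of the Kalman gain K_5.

step 1: x^-=[1.5801, -1.6674, -0.1639]  P^-=[0.9435 -0.1529 -0.2244; -0.1529 1.2096 0.4693; -0.2244 0.4693 1.0334]  S=[1.0149 -0.0402 0.2458; -0.0402 1.7784 0.2957; 0.2458 0.2957 1.3309]  K=[0.9248 -0.0023 -0.1554; -0.1141 0.7178 -0.0292; -0.1452 0.2411 0.6280]  nu=[-1.7442, -0.8285, -3.7939]  x^+=[0.5587, -1.9525, -2.4930]  P^+=[0.1137 0.0130 -0.0851; 0.0130 0.2830 0.0492; -0.0851 0.0492 0.3362]
step 2: x^-=[0.9103, -2.3559, -2.5541]  P^-=[0.3769 -0.0818 -0.1328; -0.0818 0.6307 0.1596; -0.1328 0.1596 0.4033]  S=[0.4494 -0.0593 0.0720; -0.0593 1.0882 0.0439; 0.0720 0.0439 0.8215]  K=[0.7955 -0.0102 -0.1060; -0.1474 0.5894 -0.0306; -0.1410 0.1719 0.4119]  nu=[0.6582, 2.5200, 2.8784]  x^+=[1.1029, -1.0555, -1.0281]  P^+=[0.0942 0.0060 -0.0601; 0.0060 0.2327 0.0375; -0.0601 0.0375 0.2221]
step 3: x^-=[1.2130, -1.3763, -1.2180]  P^-=[0.3491 -0.0717 -0.0952; -0.0717 0.5829 0.1157; -0.0952 0.1157 0.3080]  S=[0.4346 -0.0549 0.0843; -0.0549 1.0261 0.0040; 0.0843 0.0040 0.7586]  K=[0.7791 -0.0061 -0.0880; -0.1500 0.5717 -0.0390; -0.1113 0.1463 0.3534]  nu=[-1.6540, -1.1001, -0.6592]  x^+=[-0.0109, -1.7314, -1.4276]  P^+=[0.0904 0.0063 -0.0506; 0.0063 0.2264 0.0317; -0.0506 0.0317 0.1903]
step 4: x^-=[0.2037, -1.7977, -1.5206]  P^-=[0.3422 -0.0664 -0.0823; -0.0664 0.5732 0.1018; -0.0823 0.1018 0.2803]  S=[0.4320 -0.0516 0.0897; -0.0516 1.0123 -0.0090; 0.0897 -0.0090 0.7418]  K=[0.7744 -0.0035 -0.0817; -0.1484 0.5681 -0.0431; -0.0985 0.1366 0.3340]  nu=[0.3319, -1.9562, 1.8143]  x^+=[0.3193, -3.0365, -1.2145]  P^+=[0.0892 0.0068 -0.0472; 0.0068 0.2253 0.0294; -0.0472 0.0294 0.1797]
step 5: x^-=[0.4887, -2.9306, -1.6054]  P^-=[0.3398 -0.0642 -0.0778; -0.0642 0.5703 0.0968; -0.0778 0.0968 0.2708]  S=[0.4312 -0.0501 0.0917; -0.0501 1.0081 -0.0136; 0.0917 -0.0136 0.7362]  K=[0.7727 -0.0024 -0.0795; -0.1473 0.5671 -0.0447; -0.0937 0.1330 0.3272]  nu=[-1.7243, 6.6497, 3.8845]  x^+=[-1.1685, 0.9209, 0.7116]  P^+=[0.0888 0.0071 -0.0460; 0.0071 0.2250 0.0285; -0.0460 0.0285 0.1759]

K[0,0] = 0.7727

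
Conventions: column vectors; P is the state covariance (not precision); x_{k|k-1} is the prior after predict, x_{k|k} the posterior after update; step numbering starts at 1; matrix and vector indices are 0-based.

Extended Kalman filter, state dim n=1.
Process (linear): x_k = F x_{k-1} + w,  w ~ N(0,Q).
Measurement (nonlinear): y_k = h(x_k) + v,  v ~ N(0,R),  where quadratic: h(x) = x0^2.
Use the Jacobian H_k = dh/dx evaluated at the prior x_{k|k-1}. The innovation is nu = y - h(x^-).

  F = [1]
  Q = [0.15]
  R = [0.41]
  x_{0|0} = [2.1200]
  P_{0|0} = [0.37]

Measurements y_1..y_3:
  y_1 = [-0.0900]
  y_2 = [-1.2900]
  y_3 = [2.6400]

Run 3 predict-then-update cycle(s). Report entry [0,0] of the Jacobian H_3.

step 1: x^-=[2.1200]  P^-=[0.5200]  H_jac=[4.2400]  S=[9.7584]  K=[0.2259]  nu=[-4.5844]  x^+=[1.0842]  P^+=[0.0218]
step 2: x^-=[1.0842]  P^-=[0.1718]  H_jac=[2.1684]  S=[1.2180]  K=[0.3059]  nu=[-2.4655]  x^+=[0.3299]  P^+=[0.0578]
step 3: x^-=[0.3299]  P^-=[0.2078]  H_jac=[0.6598]  S=[0.5005]  K=[0.2740]  nu=[2.5312]  x^+=[1.0235]  P^+=[0.1703]

H_jac[0,0] = 0.6598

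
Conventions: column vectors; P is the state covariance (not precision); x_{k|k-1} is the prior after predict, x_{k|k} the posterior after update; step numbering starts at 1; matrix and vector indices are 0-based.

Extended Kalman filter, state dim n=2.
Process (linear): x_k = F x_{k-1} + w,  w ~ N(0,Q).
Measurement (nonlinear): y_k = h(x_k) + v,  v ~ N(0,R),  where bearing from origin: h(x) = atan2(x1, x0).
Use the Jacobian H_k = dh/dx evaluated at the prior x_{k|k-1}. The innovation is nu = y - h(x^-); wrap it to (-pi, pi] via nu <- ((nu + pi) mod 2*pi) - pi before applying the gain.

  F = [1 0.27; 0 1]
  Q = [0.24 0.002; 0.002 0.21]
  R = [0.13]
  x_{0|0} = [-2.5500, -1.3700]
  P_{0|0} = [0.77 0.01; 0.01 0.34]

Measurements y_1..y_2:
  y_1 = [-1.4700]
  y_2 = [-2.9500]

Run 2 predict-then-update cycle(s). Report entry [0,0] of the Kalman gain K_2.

step 1: x^-=[-2.9199, -1.3700]  P^-=[1.0402 0.1038; 0.1038 0.5500]  H_jac=[0.1317 -0.2807]  S=[0.1837]  K=[0.5871; -0.7660]  nu=[1.2329]  x^+=[-2.1960, -2.3144]  P^+=[0.9769 0.1864; 0.1864 0.4422]
step 2: x^-=[-2.8209, -2.3144]  P^-=[1.3498 0.3078; 0.3078 0.6522]  H_jac=[0.1738 -0.2119]  S=[0.1774]  K=[0.9550; -0.4774]  nu=[-0.4955]  x^+=[-3.2941, -2.0778]  P^+=[1.1880 0.3887; 0.3887 0.6118]

K[0,0] = 0.9550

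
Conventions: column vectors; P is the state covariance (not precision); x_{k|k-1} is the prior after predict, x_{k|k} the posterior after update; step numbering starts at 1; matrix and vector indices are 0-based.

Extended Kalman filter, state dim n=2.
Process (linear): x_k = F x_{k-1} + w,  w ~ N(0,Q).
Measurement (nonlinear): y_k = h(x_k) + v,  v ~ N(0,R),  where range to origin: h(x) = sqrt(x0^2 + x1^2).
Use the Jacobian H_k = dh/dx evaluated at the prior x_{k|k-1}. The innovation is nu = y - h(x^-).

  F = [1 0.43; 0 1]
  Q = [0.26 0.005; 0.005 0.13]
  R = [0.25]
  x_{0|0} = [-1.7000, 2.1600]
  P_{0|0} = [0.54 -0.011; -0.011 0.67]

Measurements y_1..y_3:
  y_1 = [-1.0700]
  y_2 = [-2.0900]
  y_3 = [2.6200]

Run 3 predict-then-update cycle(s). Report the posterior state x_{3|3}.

x_post = [2.2982, 0.7253]

step 1: x^-=[-0.7712, 2.1600]  P^-=[0.9144 0.2821; 0.2821 0.8000]  H_jac=[-0.3362 0.9418]  S=[0.8843]  K=[-0.0473; 0.7448]  nu=[-3.3635]  x^+=[-0.6122, -0.3450]  P^+=[0.9124 0.3132; 0.3132 0.3095]
step 2: x^-=[-0.7606, -0.3450]  P^-=[1.4991 0.4513; 0.4513 0.4395]  H_jac=[-0.9107 -0.4131]  S=[1.9078]  K=[-0.8133; -0.3106]  nu=[-2.9252]  x^+=[1.6184, 0.5636]  P^+=[0.2372 -0.0306; -0.0306 0.2555]
step 3: x^-=[1.8608, 0.5636]  P^-=[0.5181 0.0842; 0.0842 0.3855]  H_jac=[0.9571 0.2899]  S=[0.8037]  K=[0.6473; 0.2393]  nu=[0.6758]  x^+=[2.2982, 0.7253]  P^+=[0.1813 -0.0403; -0.0403 0.3394]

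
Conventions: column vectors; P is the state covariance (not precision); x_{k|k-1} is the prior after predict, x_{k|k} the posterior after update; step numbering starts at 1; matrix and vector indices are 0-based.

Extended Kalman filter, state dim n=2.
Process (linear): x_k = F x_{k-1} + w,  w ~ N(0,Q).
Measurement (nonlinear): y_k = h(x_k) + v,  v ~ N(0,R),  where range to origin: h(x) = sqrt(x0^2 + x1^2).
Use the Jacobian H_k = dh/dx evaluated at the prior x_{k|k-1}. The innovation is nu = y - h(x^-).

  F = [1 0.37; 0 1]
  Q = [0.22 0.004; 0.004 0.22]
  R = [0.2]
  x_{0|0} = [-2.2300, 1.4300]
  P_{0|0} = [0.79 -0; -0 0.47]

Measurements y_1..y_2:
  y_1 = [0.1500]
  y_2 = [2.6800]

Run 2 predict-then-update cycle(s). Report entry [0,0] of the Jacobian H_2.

H_jac[0,0] = 0.1802

step 1: x^-=[-1.7009, 1.4300]  P^-=[1.0743 0.1779; 0.1779 0.6900]  H_jac=[-0.7654 0.6435]  S=[0.9399]  K=[-0.7531; 0.3275]  nu=[-2.0722]  x^+=[-0.1404, 0.7513]  P^+=[0.5413 0.4097; 0.4097 0.5892]
step 2: x^-=[0.1376, 0.7513]  P^-=[1.1451 0.6317; 0.6317 0.8092]  H_jac=[0.1802 0.9836]  S=[1.2440]  K=[0.6654; 0.7313]  nu=[1.9162]  x^+=[1.4126, 2.1526]  P^+=[0.5944 0.0264; 0.0264 0.1439]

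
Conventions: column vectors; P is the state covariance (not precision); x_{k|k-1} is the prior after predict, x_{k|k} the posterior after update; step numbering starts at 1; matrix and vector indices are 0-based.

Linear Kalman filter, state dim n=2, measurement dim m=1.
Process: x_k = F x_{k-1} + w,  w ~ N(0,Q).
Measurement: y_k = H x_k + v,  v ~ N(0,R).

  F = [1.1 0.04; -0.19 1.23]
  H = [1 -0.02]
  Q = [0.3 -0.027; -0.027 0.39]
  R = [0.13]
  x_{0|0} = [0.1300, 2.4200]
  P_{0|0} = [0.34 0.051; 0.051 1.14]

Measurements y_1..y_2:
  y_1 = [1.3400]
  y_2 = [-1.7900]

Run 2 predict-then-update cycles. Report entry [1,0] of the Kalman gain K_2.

K[1,0] = 0.0626

step 1: x^-=[0.2398, 2.9519]  P^-=[0.7177 0.0266; 0.0266 2.1031]  S=[0.8475]  K=[0.8462; -0.0182]  nu=[1.1592]  x^+=[1.2208, 2.9308]  P^+=[0.1108 0.0397; 0.0397 2.1029]
step 2: x^-=[1.4601, 3.3729]  P^-=[0.4409 0.1067; 0.1067 3.5569]  S=[0.5681]  K=[0.7724; 0.0626]  nu=[-3.1826]  x^+=[-0.9982, 3.1737]  P^+=[0.1020 0.0792; 0.0792 3.5546]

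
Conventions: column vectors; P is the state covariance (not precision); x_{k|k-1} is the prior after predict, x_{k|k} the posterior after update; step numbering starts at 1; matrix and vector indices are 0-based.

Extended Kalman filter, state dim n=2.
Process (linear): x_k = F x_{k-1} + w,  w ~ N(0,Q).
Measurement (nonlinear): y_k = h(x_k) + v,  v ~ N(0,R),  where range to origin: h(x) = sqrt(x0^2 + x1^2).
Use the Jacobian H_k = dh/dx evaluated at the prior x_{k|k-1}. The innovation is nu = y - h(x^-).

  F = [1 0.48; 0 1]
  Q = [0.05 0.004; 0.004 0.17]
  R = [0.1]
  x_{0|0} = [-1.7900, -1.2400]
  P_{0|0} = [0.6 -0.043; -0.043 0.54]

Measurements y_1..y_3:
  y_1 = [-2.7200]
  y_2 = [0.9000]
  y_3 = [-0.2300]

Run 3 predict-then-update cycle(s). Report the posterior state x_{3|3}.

step 1: x^-=[-2.3852, -1.2400]  P^-=[0.7331 0.2202; 0.2202 0.7100]  H_jac=[-0.8873 -0.4613]  S=[1.0085]  K=[-0.7458; -0.5185]  nu=[-5.4083]  x^+=[1.6480, 1.5641]  P^+=[0.1723 -0.1697; -0.1697 0.4389]
step 2: x^-=[2.3988, 1.5641]  P^-=[0.1605 0.0449; 0.0449 0.6089]  H_jac=[0.8377 0.5462]  S=[0.4354]  K=[0.3651; 0.8504]  nu=[-1.9637]  x^+=[1.6818, -0.1057]  P^+=[0.1024 -0.0902; -0.0902 0.2941]
step 3: x^-=[1.6311, -0.1057]  P^-=[0.1336 0.0549; 0.0549 0.4641]  H_jac=[0.9979 -0.0647]  S=[0.2278]  K=[0.5693; 0.1088]  nu=[-1.8645]  x^+=[0.5695, -0.3086]  P^+=[0.0597 0.0408; 0.0408 0.4614]

x_post = [0.5695, -0.3086]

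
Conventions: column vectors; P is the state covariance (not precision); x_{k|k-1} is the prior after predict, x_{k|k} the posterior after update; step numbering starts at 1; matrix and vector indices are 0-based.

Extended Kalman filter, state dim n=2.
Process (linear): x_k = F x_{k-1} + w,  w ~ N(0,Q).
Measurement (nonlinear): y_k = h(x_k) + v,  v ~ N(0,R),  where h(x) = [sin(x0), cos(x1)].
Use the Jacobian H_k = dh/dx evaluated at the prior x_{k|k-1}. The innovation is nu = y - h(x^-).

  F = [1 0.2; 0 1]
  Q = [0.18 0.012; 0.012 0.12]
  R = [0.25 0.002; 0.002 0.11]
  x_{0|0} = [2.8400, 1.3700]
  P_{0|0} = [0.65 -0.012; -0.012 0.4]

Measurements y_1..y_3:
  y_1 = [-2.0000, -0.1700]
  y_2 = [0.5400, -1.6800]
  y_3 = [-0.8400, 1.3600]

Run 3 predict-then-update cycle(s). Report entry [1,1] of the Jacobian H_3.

step 1: x^-=[3.1140, 1.3700]  P^-=[0.8412 0.0800; 0.0800 0.5200]  H_jac=[-0.9996 0.0000; 0.0000 -0.9799]  S=[1.0906 0.0804; 0.0804 0.6093]  K=[-0.7690 -0.0272; -0.0118 -0.8347]  nu=[-2.0276, -0.3694]  x^+=[4.6834, 1.7023]  P^+=[0.1924 0.0046; 0.0046 0.0937]
step 2: x^-=[5.0238, 1.7023]  P^-=[0.3780 0.0354; 0.0354 0.2137]  H_jac=[0.3064 0.0000; 0.0000 -0.9914]  S=[0.2855 -0.0087; -0.0087 0.3200]  K=[0.4027 -0.0986; 0.0177 -0.6615]  nu=[1.4919, -1.5488]  x^+=[5.7773, 2.7534]  P^+=[0.3279 0.0101; 0.0101 0.0734]
step 3: x^-=[6.3279, 2.7534]  P^-=[0.5149 0.0368; 0.0368 0.1934]  H_jac=[0.9990 0.0000; 0.0000 -0.3785]  S=[0.7638 -0.0119; -0.0119 0.1377]  K=[0.6727 -0.0429; 0.0399 -0.5281]  nu=[-0.8847, 2.2856]  x^+=[5.6346, 1.5111]  P^+=[0.1683 0.0089; 0.0089 0.1532]

H_jac[1,1] = -0.3785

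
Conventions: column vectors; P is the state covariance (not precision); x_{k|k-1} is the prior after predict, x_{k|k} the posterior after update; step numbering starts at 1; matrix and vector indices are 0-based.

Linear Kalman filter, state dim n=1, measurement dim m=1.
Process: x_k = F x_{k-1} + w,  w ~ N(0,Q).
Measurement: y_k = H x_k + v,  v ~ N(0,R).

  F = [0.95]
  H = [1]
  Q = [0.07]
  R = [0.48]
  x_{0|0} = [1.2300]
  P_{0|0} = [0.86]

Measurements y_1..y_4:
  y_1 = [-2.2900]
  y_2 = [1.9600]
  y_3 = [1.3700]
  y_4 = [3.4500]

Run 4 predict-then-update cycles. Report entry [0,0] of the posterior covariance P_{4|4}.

step 1: x^-=[1.1685]  P^-=[0.8461]  S=[1.3261]  K=[0.6380]  nu=[-3.4585]  x^+=[-1.0382]  P^+=[0.3063]
step 2: x^-=[-0.9863]  P^-=[0.3464]  S=[0.8264]  K=[0.4192]  nu=[2.9463]  x^+=[0.2487]  P^+=[0.2012]
step 3: x^-=[0.2363]  P^-=[0.2516]  S=[0.7316]  K=[0.3439]  nu=[1.1337]  x^+=[0.6261]  P^+=[0.1651]
step 4: x^-=[0.5948]  P^-=[0.2190]  S=[0.6990]  K=[0.3133]  nu=[2.8552]  x^+=[1.4893]  P^+=[0.1504]

P_post[0,0] = 0.1504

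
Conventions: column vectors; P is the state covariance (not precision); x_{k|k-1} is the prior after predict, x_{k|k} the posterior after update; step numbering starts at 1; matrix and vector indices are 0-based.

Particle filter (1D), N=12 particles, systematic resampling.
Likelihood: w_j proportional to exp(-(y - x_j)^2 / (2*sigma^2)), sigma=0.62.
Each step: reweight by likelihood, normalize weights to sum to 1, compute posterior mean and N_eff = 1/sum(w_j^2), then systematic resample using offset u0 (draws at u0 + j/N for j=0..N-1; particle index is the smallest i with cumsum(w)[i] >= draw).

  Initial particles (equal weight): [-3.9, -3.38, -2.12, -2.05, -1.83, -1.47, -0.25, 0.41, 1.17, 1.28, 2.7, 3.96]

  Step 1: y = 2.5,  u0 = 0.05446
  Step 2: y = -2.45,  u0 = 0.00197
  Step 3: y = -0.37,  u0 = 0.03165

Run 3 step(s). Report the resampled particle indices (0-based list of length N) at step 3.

resampled_idx = [0, 1, 2, 3, 3, 4, 5, 6, 7, 8, 9, 11]

step 1: w=[0.0000, 0.0000, 0.0000, 0.0000, 0.0000, 0.0000, 0.0000, 0.0027, 0.0795, 0.1145, 0.7536, 0.0496]  mean=2.4719  Neff=1.6955  idx=[8, 9, 10, 10, 10, 10, 10, 10, 10, 10, 10, 11]
step 2: w=[0.7411, 0.2589, 0.0000, 0.0000, 0.0000, 0.0000, 0.0000, 0.0000, 0.0000, 0.0000, 0.0000, 0.0000]  mean=1.1985  Neff=1.6227  idx=[0, 0, 0, 0, 0, 0, 0, 0, 0, 1, 1, 1]
step 3: w=[0.0917, 0.0917, 0.0917, 0.0917, 0.0917, 0.0917, 0.0917, 0.0917, 0.0917, 0.0581, 0.0581, 0.0581]  mean=1.1892  Neff=11.6447  idx=[0, 1, 2, 3, 3, 4, 5, 6, 7, 8, 9, 11]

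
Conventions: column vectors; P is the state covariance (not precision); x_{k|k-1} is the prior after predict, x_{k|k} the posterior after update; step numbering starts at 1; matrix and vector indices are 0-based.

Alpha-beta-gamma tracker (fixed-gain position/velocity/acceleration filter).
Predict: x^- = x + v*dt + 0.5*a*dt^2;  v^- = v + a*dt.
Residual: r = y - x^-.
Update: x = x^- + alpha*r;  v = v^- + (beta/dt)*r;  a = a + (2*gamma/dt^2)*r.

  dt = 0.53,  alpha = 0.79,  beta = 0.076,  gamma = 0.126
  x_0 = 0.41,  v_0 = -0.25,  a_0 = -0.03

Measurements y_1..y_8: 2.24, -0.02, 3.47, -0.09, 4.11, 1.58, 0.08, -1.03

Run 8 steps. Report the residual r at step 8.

step 1: x_pred=0.2733  r=1.9667  x^+=1.8270  v^+=0.0161  a^+=1.7344
step 2: x_pred=2.0791  r=-2.0991  x^+=0.4208  v^+=0.6343  a^+=-0.1488
step 3: x_pred=0.7361  r=2.7339  x^+=2.8959  v^+=0.9475  a^+=2.3038
step 4: x_pred=3.7216  r=-3.8116  x^+=0.7104  v^+=1.6220  a^+=-1.1157
step 5: x_pred=1.4134  r=2.6966  x^+=3.5437  v^+=1.4173  a^+=1.3035
step 6: x_pred=4.4780  r=-2.8980  x^+=2.1886  v^+=1.6927  a^+=-1.2963
step 7: x_pred=2.9036  r=-2.8236  x^+=0.6730  v^+=0.6007  a^+=-3.8294
step 8: x_pred=0.4535  r=-1.4835  x^+=-0.7185  v^+=-1.6416  a^+=-5.1603

resid = -1.4835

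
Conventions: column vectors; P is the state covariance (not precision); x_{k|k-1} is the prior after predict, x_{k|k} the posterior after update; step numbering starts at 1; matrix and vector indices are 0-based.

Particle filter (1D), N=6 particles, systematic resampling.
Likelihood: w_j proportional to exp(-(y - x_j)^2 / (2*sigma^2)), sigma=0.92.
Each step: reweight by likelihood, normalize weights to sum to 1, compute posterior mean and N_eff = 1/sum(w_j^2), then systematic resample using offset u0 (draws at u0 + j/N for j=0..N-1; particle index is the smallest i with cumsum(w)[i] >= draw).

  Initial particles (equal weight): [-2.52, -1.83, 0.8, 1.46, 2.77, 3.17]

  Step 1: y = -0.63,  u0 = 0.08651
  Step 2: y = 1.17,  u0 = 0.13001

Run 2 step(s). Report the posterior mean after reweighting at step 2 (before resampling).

step 1: w=[0.1312, 0.4622, 0.3233, 0.0820, 0.0012, 0.0002]  mean=-0.7941  Neff=2.9234  idx=[0, 1, 1, 1, 2, 3]
step 2: w=[0.0002, 0.0026, 0.0026, 0.0026, 0.4883, 0.5038]  mean=1.1114  Neff=2.0317  idx=[4, 4, 4, 5, 5, 5]

post_mean = 1.1114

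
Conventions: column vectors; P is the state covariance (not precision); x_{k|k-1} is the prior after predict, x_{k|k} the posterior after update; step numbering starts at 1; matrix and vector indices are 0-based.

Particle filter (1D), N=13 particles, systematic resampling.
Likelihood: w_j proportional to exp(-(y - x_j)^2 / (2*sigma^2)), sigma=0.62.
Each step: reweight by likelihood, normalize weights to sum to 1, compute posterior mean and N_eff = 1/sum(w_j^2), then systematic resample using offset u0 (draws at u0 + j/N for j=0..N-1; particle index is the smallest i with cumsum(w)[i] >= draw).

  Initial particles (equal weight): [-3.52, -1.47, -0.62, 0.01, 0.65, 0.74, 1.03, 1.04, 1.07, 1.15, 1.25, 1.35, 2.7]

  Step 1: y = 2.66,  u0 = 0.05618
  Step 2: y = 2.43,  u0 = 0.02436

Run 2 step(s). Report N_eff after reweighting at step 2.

step 1: w=[0.0000, 0.0000, 0.0000, 0.0001, 0.0039, 0.0061, 0.0234, 0.0244, 0.0277, 0.0382, 0.0559, 0.0796, 0.7406]  mean=2.3072  Neff=1.7813  idx=[7, 10, 11, 12, 12, 12, 12, 12, 12, 12, 12, 12, 12]
step 2: w=[0.0085, 0.0171, 0.0229, 0.0951, 0.0951, 0.0951, 0.0951, 0.0951, 0.0951, 0.0951, 0.0951, 0.0951, 0.0951]  mean=2.6302  Neff=10.9383  idx=[1, 3, 4, 5, 5, 6, 7, 8, 9, 10, 10, 11, 12]

N_eff = 10.9383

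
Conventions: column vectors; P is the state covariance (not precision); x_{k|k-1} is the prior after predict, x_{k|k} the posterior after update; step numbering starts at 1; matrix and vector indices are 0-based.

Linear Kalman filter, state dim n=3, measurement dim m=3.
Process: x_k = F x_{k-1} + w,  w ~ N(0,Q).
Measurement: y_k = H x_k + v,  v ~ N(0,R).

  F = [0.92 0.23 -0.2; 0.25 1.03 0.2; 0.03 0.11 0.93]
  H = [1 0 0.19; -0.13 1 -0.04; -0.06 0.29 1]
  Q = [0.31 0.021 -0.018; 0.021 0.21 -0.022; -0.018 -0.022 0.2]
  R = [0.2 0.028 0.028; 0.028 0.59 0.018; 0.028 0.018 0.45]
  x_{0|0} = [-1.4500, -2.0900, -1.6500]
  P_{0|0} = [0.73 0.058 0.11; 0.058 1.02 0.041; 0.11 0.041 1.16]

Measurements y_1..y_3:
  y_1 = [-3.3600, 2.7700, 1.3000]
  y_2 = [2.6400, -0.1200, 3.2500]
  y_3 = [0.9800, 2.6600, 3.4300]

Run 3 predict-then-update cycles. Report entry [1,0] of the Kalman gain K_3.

K[1,0] = 0.1587

step 1: x^-=[-1.4847, -2.8452, -1.8079]  P^-=[1.0085 0.4506 -0.0802; 0.4506 1.4419 0.3846; -0.0802 0.3846 1.2312]  S=[1.2225 0.4164 0.2740; 0.4164 1.9022 0.7411; 0.2740 0.7411 2.0231]  K=[0.8285 0.0396 -0.1317; 0.1856 0.6287 0.1280; -0.0001 -0.0907 0.6993]  nu=[-1.5318, 5.3499, 3.8439]  x^+=[-3.0482, 0.7259, 0.3953]  P^+=[0.1715 0.0647 -0.0438; 0.0647 0.3855 -0.0338; -0.0438 -0.0338 0.3202]
step 2: x^-=[-2.7165, 0.0646, 0.3561]  P^-=[0.5349 0.2035 -0.0998; 0.2035 0.6575 0.0427; -0.0998 0.0427 0.4728]  S=[0.7141 0.1730 0.0485; 0.1730 1.1999 0.2290; 0.0485 0.2290 1.0097]  K=[0.7224 0.0327 -0.1142; 0.1732 0.4801 0.1019; -0.0334 -0.0603 0.5018]  nu=[5.2889, -0.5235, 2.7122]  x^+=[0.7773, 1.0056, 1.5719]  P^+=[0.1494 0.0553 -0.0377; 0.0553 0.2962 -0.0232; -0.0377 -0.0232 0.2283]
step 3: x^-=[0.6320, 1.5444, 1.5958]  P^-=[0.5006 0.1707 -0.0793; 0.1707 0.5579 0.0266; -0.0793 0.0266 0.3946]  S=[0.6847 0.1408 0.0455; 0.1408 1.1096 0.1876; 0.0455 0.1876 0.9124]  K=[0.7109 0.0258 -0.1064; 0.1587 0.4455 0.0957; -0.0255 -0.0553 0.4589]  nu=[0.0448, 1.2616, 1.4242]  x^+=[0.5449, 2.2499, 2.1784]  P^+=[0.1463 0.0509 -0.0335; 0.0509 0.2748 -0.0211; -0.0335 -0.0211 0.2089]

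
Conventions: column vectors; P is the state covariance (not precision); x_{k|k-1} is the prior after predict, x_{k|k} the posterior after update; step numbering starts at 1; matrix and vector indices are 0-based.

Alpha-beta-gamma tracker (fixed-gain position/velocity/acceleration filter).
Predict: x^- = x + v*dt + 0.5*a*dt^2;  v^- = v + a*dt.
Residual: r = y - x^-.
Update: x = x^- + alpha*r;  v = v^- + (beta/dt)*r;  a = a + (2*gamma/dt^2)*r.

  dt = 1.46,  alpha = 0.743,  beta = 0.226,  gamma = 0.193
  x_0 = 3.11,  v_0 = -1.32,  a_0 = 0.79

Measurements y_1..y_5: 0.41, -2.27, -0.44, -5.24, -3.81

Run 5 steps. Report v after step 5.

step 1: x_pred=2.0248  r=-1.6148  x^+=0.8250  v^+=-0.4166  a^+=0.4976
step 2: x_pred=0.7472  r=-3.0172  x^+=-1.4946  v^+=-0.1571  a^+=-0.0488
step 3: x_pred=-1.7760  r=1.3360  x^+=-0.7833  v^+=-0.0215  a^+=0.1932
step 4: x_pred=-0.6089  r=-4.6311  x^+=-4.0498  v^+=-0.4564  a^+=-0.6455
step 5: x_pred=-5.4041  r=1.5941  x^+=-4.2197  v^+=-1.1520  a^+=-0.3568

v_post = -1.1520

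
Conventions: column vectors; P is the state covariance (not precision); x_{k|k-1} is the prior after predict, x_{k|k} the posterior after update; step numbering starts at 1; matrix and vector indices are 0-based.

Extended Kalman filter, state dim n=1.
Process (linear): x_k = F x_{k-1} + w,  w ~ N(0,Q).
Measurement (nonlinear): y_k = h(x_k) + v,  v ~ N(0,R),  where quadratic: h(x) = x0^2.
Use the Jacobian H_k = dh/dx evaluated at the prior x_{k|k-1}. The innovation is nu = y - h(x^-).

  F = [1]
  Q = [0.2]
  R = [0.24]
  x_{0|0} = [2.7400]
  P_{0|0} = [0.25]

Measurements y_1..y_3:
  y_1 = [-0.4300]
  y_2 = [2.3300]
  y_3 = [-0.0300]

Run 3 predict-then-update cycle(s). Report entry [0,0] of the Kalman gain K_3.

step 1: x^-=[2.7400]  P^-=[0.4500]  H_jac=[5.4800]  S=[13.7537]  K=[0.1793]  nu=[-7.9376]  x^+=[1.3168]  P^+=[0.0079]
step 2: x^-=[1.3168]  P^-=[0.2079]  H_jac=[2.6336]  S=[1.6817]  K=[0.3255]  nu=[0.5960]  x^+=[1.5108]  P^+=[0.0297]
step 3: x^-=[1.5108]  P^-=[0.2297]  H_jac=[3.0216]  S=[2.3369]  K=[0.2970]  nu=[-2.3126]  x^+=[0.8241]  P^+=[0.0236]

K[0,0] = 0.2970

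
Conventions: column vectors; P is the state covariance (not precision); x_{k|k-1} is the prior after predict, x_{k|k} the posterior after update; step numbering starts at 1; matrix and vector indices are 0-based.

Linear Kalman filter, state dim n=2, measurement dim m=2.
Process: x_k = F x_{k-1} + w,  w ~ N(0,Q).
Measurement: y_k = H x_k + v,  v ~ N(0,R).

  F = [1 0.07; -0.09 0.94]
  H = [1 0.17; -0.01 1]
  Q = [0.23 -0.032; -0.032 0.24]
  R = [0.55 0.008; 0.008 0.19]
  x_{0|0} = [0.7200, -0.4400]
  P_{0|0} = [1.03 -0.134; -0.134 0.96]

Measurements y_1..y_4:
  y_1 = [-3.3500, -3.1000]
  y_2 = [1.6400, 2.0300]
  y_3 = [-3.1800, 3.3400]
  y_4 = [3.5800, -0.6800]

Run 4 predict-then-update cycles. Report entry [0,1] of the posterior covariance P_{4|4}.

step 1: x^-=[0.6892, -0.4784]  P^-=[1.2459 -0.1866; -0.1866 1.1193]  S=[1.7648 -0.0005; -0.0005 1.3131]  K=[0.6880 -0.1514; 0.0023 0.8538]  nu=[-3.9579, -2.6147]  x^+=[-1.6379, -2.7199]  P^+=[0.3805 -0.0194; -0.0194 0.1620]
step 2: x^-=[-1.8283, -2.4093]  P^-=[0.6085 -0.0737; -0.0737 0.3896]  S=[1.1447 -0.0055; -0.0055 0.5811]  K=[0.5200 -0.1325; -0.0034 0.6716]  nu=[3.8779, 4.4210]  x^+=[-0.3974, 0.5469]  P^+=[0.2880 -0.0181; -0.0181 0.1274]
step 3: x^-=[-0.3591, 0.5499]  P^-=[0.5161 -0.0665; -0.0665 0.3580]  S=[1.0539 -0.0027; -0.0027 0.5494]  K=[0.4787 -0.1281; -0.0037 0.6528]  nu=[-2.9144, 2.7865]  x^+=[-2.1111, 2.3797]  P^+=[0.2653 -0.0179; -0.0179 0.1238]
step 4: x^-=[-1.9445, 2.4269]  P^-=[0.4934 -0.0644; -0.0644 0.3546]  S=[1.0318 -0.0009; -0.0009 0.5459]  K=[0.4675 -0.1262; -0.0034 0.6507]  nu=[5.1119, -3.1264]  x^+=[0.8398, 0.3753]  P^+=[0.2591 -0.0176; -0.0176 0.1234]

P_post[0,1] = -0.0176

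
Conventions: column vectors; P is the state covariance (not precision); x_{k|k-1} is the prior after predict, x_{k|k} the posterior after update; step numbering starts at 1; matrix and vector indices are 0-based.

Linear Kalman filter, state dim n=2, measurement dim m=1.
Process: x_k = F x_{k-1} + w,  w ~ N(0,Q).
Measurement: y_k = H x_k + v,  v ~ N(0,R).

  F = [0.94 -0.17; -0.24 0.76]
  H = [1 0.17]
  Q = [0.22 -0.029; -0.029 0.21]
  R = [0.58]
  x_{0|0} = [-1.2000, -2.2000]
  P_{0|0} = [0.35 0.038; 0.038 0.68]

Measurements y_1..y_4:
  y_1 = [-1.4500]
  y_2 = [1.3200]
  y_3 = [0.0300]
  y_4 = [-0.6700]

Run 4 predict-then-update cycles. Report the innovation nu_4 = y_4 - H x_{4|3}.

innov = [-1.0236]

step 1: x^-=[-0.7540, -1.3840]  P^-=[0.5368 -0.1671; -0.1671 0.6091]  S=[1.0775]  K=[0.4718; -0.0590]  nu=[-0.4607]  x^+=[-0.9714, -1.3568]  P^+=[0.2969 -0.1371; -0.1371 0.6053]
step 2: x^-=[-0.6824, -0.7981]  P^-=[0.5437 -0.2778; -0.2778 0.6268]  S=[1.0474]  K=[0.4740; -0.1635]  nu=[2.1381]  x^+=[0.3311, -1.1475]  P^+=[0.3084 -0.1966; -0.1966 0.5988]
step 3: x^-=[0.5063, -0.9516]  P^-=[0.5726 -0.3244; -0.3244 0.6453]  S=[1.0610]  K=[0.4877; -0.2024]  nu=[-0.3145]  x^+=[0.3529, -0.8879]  P^+=[0.3202 -0.2197; -0.2197 0.6019]
step 4: x^-=[0.4827, -0.7595]  P^-=[0.5906 -0.3449; -0.3449 0.6562]  S=[1.0723]  K=[0.4961; -0.2176]  nu=[-1.0236]  x^+=[-0.0251, -0.5368]  P^+=[0.3267 -0.2292; -0.2292 0.6055]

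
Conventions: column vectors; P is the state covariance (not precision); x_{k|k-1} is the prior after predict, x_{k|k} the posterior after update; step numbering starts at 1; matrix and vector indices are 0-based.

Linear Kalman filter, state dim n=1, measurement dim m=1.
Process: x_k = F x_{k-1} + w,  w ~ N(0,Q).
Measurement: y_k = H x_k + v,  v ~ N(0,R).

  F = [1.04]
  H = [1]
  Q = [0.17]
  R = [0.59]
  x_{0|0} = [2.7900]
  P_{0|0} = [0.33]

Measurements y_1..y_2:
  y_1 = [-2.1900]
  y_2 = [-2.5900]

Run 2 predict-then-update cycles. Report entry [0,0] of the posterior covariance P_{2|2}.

step 1: x^-=[2.9016]  P^-=[0.5269]  S=[1.1169]  K=[0.4718]  nu=[-5.0916]  x^+=[0.4996]  P^+=[0.2783]
step 2: x^-=[0.5195]  P^-=[0.4711]  S=[1.0611]  K=[0.4439]  nu=[-3.1095]  x^+=[-0.8609]  P^+=[0.2619]

P_post[0,0] = 0.2619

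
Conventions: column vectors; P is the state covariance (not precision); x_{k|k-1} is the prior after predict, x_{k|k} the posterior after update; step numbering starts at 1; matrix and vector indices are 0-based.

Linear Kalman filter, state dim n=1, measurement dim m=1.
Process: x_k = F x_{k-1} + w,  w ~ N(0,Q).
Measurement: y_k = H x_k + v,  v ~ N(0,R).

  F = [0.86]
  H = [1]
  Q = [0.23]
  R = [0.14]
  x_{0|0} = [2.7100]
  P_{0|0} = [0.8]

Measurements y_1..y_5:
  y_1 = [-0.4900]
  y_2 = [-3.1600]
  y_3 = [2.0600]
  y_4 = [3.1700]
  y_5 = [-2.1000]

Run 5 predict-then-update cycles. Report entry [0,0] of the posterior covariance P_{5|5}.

P_post[0,0] = 0.0955

step 1: x^-=[2.3306]  P^-=[0.8217]  S=[0.9617]  K=[0.8544]  nu=[-2.8206]  x^+=[-0.0794]  P^+=[0.1196]
step 2: x^-=[-0.0683]  P^-=[0.3185]  S=[0.4585]  K=[0.6946]  nu=[-3.0917]  x^+=[-2.2159]  P^+=[0.0972]
step 3: x^-=[-1.9057]  P^-=[0.3019]  S=[0.4419]  K=[0.6832]  nu=[3.9657]  x^+=[0.8037]  P^+=[0.0956]
step 4: x^-=[0.6912]  P^-=[0.3007]  S=[0.4407]  K=[0.6824]  nu=[2.4788]  x^+=[2.3826]  P^+=[0.0955]
step 5: x^-=[2.0490]  P^-=[0.3007]  S=[0.4407]  K=[0.6823]  nu=[-4.1490]  x^+=[-0.7818]  P^+=[0.0955]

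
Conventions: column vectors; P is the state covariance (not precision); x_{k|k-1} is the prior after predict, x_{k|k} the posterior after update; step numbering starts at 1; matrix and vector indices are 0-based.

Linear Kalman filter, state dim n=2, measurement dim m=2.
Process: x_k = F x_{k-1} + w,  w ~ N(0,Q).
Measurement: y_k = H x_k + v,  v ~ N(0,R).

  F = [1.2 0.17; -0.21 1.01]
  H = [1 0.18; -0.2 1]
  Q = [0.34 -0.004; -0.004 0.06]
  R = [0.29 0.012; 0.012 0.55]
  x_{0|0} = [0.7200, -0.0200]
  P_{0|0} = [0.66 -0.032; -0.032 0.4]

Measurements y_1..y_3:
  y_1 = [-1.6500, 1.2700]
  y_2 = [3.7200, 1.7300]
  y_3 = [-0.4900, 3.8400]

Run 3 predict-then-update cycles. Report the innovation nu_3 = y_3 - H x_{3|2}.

innov = [-3.1276, 3.4187]

step 1: x^-=[0.8606, -0.1714]  P^-=[1.2889 -0.1393; -0.1393 0.5107]  S=[1.5453 -0.2881; -0.2881 1.1680]  K=[0.7908 -0.1449; 0.0580 0.4754]  nu=[-2.4797, 1.6135]  x^+=[-1.3342, 0.4519]  P^+=[0.2319 -0.0238; -0.0238 0.2574]
step 2: x^-=[-1.5243, 0.7366]  P^-=[0.6716 -0.0462; -0.0462 0.3429]  S=[0.9561 -0.1052; -0.1052 0.9383]  K=[0.6810 -0.1161; 0.0582 0.3819]  nu=[5.1117, 0.6886]  x^+=[1.8768, 1.2970]  P^+=[0.1990 -0.0159; -0.0159 0.2075]
step 3: x^-=[2.4727, 0.9158]  P^-=[0.6260 -0.0372; -0.0372 0.2872]  S=[0.9119 -0.0974; -0.0974 0.8772]  K=[0.6673 -0.1111; 0.0524 0.3418]  nu=[-3.1276, 3.4187]  x^+=[0.0060, 1.9204]  P^+=[0.1947 -0.0141; -0.0141 0.1858]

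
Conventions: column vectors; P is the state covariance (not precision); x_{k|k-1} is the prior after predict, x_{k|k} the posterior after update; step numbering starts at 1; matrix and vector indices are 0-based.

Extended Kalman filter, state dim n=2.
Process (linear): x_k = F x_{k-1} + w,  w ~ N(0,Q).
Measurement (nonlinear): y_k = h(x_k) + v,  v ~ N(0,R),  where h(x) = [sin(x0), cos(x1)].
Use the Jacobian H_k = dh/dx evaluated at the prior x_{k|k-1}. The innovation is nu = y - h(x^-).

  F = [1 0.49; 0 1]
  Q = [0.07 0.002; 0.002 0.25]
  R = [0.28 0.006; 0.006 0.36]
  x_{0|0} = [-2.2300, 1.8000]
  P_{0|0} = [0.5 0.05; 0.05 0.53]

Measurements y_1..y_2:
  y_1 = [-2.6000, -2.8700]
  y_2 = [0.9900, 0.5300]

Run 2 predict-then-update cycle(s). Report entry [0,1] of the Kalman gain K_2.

K[0,1] = 0.0352

step 1: x^-=[-1.3480, 1.8000]  P^-=[0.7463 0.3117; 0.3117 0.7800]  H_jac=[0.2210 0.0000; 0.0000 -0.9738]  S=[0.3164 -0.0611; -0.0611 1.0997]  K=[0.4729 -0.2498; 0.0853 -0.6860]  nu=[-1.6247, -2.6428]  x^+=[-1.4562, 3.4744]  P^+=[0.5925 0.0894; 0.0894 0.2531]
step 2: x^-=[0.2462, 3.4744]  P^-=[0.8109 0.2154; 0.2154 0.5031]  H_jac=[0.9698 0.0000; 0.0000 0.3267]  S=[1.0427 0.0742; 0.0742 0.4137]  K=[0.7517 0.0352; 0.1743 0.3660]  nu=[0.7463, 1.4751]  x^+=[0.8591, 4.1443]  P^+=[0.2172 0.0526; 0.0526 0.4065]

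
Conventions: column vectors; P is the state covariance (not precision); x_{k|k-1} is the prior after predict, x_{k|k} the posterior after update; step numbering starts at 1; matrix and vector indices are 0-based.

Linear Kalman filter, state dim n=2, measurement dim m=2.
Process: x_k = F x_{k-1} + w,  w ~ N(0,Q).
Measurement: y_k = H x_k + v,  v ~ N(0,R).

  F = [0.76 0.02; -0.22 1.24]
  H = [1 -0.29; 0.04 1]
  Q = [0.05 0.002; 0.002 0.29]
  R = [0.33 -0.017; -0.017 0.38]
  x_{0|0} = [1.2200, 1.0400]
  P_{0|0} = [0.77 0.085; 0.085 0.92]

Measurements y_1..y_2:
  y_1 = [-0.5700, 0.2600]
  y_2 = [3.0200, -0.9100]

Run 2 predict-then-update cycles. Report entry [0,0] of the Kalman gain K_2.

K[0,0] = 0.3278

step 1: x^-=[0.9480, 1.0212]  P^-=[0.4977 -0.0242; -0.0242 1.6955]  S=[0.9843 -0.5127; -0.5127 2.0743]  K=[0.5873 0.1431; -0.1132 0.7889]  nu=[-1.2219, -0.7991]  x^+=[0.1161, 0.5291]  P^+=[0.2019 0.0363; 0.0363 0.3003]
step 2: x^-=[0.0988, 0.6305]  P^-=[0.1678 0.0097; 0.0097 0.7416]  S=[0.5546 -0.2157; -0.2157 1.1227]  K=[0.3278 0.0776; -0.1223 0.6374]  nu=[3.1040, -1.5444]  x^+=[0.9963, -0.7336]  P^+=[0.1125 0.0194; 0.0194 0.2435]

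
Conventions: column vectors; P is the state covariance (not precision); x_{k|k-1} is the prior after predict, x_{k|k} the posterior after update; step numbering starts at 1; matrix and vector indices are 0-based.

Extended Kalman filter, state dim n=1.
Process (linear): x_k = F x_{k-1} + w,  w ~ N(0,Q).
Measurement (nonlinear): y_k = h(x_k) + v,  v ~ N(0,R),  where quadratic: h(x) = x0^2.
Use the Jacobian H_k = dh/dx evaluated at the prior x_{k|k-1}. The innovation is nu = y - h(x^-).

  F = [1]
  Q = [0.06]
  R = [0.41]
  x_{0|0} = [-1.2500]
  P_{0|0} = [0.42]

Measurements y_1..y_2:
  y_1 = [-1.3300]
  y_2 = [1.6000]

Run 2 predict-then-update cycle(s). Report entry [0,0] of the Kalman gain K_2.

step 1: x^-=[-1.2500]  P^-=[0.4800]  H_jac=[-2.5000]  S=[3.4100]  K=[-0.3519]  nu=[-2.8925]  x^+=[-0.2321]  P^+=[0.0577]
step 2: x^-=[-0.2321]  P^-=[0.1177]  H_jac=[-0.4642]  S=[0.4354]  K=[-0.1255]  nu=[1.5461]  x^+=[-0.4262]  P^+=[0.1109]

K[0,0] = -0.1255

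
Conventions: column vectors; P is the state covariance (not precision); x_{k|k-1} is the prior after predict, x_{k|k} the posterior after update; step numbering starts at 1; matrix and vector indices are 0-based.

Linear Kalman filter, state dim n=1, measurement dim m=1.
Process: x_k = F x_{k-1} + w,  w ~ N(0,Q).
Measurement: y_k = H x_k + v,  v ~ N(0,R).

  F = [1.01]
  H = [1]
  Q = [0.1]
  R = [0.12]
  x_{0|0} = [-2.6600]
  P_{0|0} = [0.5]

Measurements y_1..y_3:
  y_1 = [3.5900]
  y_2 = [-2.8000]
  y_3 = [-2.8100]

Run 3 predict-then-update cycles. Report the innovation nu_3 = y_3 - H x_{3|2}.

step 1: x^-=[-2.6866]  P^-=[0.6100]  S=[0.7300]  K=[0.8356]  nu=[6.2766]  x^+=[2.5583]  P^+=[0.1003]
step 2: x^-=[2.5839]  P^-=[0.2023]  S=[0.3223]  K=[0.6277]  nu=[-5.3839]  x^+=[-0.7954]  P^+=[0.0753]
step 3: x^-=[-0.8033]  P^-=[0.1768]  S=[0.2968]  K=[0.5957]  nu=[-2.0067]  x^+=[-1.9988]  P^+=[0.0715]

innov = [-2.0067]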